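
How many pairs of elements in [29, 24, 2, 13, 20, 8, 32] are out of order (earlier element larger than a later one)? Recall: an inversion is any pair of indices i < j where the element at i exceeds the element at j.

Sweep left to right; for each value list the smaller values that follow it:
29: 5
24: 4
2: 0
13: 1
20: 1
8: 0
32: 0
Sum: 5 + 4 + 0 + 1 + 1 + 0 + 0 = 11

11 inversions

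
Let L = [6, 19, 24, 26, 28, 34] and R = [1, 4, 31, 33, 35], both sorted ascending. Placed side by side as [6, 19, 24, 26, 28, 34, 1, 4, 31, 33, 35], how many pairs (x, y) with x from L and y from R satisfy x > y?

14

For each element r of the right run, count left-run elements greater than r:
r = 1: 6, 19, 24, 26, 28, 34 → 6
r = 4: 6, 19, 24, 26, 28, 34 → 6
r = 31: 34 → 1
r = 33: 34 → 1
r = 35: none → 0
Cross-inversions: 6 + 6 + 1 + 1 + 0 = 14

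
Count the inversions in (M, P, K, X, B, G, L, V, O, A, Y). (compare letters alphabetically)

Sweep left to right; for each value list the smaller values that follow it:
M: 5
P: 6
K: 3
X: 6
B: 1
G: 1
L: 1
V: 2
O: 1
A: 0
Y: 0
Sum: 5 + 6 + 3 + 6 + 1 + 1 + 1 + 2 + 1 + 0 + 0 = 26

Out-of-order pairs: 26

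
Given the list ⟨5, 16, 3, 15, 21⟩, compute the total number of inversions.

3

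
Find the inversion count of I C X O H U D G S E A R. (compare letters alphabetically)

38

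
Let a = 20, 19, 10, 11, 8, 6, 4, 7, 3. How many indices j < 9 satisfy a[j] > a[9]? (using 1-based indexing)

The element at index 9 is 3.
Elements before it: 20, 19, 10, 11, 8, 6, 4, 7
Those larger than 3: 20, 19, 10, 11, 8, 6, 4, 7

8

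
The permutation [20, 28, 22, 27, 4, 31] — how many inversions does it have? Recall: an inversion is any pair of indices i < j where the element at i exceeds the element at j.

Inversion pairs (indices are 1-based):
(1,5): 20 > 4
(2,3): 28 > 22
(2,4): 28 > 27
(2,5): 28 > 4
(3,5): 22 > 4
(4,5): 27 > 4
That's 6 pairs.

6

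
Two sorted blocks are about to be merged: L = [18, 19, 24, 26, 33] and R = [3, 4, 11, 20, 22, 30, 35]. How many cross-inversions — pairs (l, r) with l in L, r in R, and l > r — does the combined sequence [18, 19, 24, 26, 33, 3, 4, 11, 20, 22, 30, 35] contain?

Take each right-half value and tally the left-half values above it:
r = 3: 18, 19, 24, 26, 33 → 5
r = 4: 18, 19, 24, 26, 33 → 5
r = 11: 18, 19, 24, 26, 33 → 5
r = 20: 24, 26, 33 → 3
r = 22: 24, 26, 33 → 3
r = 30: 33 → 1
r = 35: none → 0
Cross-inversions: 5 + 5 + 5 + 3 + 3 + 1 + 0 = 22

22 cross-inversions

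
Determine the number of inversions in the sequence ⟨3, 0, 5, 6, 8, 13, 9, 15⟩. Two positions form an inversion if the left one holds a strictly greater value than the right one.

For each element, count later entries that are smaller:
3 → 0 → 1
0 → none → 0
5 → none → 0
6 → none → 0
8 → none → 0
13 → 9 → 1
9 → none → 0
15 → none → 0
Sum: 1 + 0 + 0 + 0 + 0 + 1 + 0 + 0 = 2

Inversions: 2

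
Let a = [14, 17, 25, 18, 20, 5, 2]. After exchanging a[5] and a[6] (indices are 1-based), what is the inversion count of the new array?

Inversions: 12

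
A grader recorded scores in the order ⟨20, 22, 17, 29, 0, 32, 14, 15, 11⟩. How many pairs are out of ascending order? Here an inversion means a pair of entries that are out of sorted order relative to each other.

There are 23 inversions.

Count, for each position, how many later elements it exceeds:
20 → 17, 0, 14, 15, 11 → 5
22 → 17, 0, 14, 15, 11 → 5
17 → 0, 14, 15, 11 → 4
29 → 0, 14, 15, 11 → 4
0 → none → 0
32 → 14, 15, 11 → 3
14 → 11 → 1
15 → 11 → 1
11 → none → 0
Sum: 5 + 5 + 4 + 4 + 0 + 3 + 1 + 1 + 0 = 23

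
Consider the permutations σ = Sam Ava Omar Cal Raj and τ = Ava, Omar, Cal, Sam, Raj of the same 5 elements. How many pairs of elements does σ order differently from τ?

Discordant pairs: 3

Assign each item its position (1..5) in the first ordering, then rewrite the second ordering as that position sequence:
positions: Sam→1, Ava→2, Omar→3, Cal→4, Raj→5
second ordering as positions: [2, 3, 4, 1, 5]
Discordant pairs = inversions in this position sequence.
2: 1 → 1
3: 1 → 1
4: 1 → 1
1: 0
5: 0
Total: 1 + 1 + 1 + 0 + 0 = 3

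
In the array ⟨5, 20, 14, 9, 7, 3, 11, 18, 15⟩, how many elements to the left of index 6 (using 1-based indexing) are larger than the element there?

The element at index 6 is 3.
Elements before it: 5, 20, 14, 9, 7
Those larger than 3: 5, 20, 14, 9, 7

5 such elements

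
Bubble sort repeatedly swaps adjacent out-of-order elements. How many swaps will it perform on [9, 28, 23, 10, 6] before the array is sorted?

Minimum adjacent swaps = number of inversions (each swap of adjacent out-of-order elements removes one inversion and no swap can remove more).
Count inversions — for each element, later elements that are smaller:
9: 6 → 1
28: 23, 10, 6 → 3
23: 10, 6 → 2
10: 6 → 1
6: none → 0
Total inversions: 1 + 3 + 2 + 1 + 0 = 7

7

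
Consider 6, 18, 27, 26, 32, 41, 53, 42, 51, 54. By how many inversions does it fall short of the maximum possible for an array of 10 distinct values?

Maximum inversions for 10 distinct elements is C(10, 2) = 10·9/2 = 45.
Current inversions — for each element, count later smaller elements:
6: 0
18: 0
27: 1
26: 0
32: 0
41: 0
53: 2
42: 0
51: 0
54: 0
Current total: 0 + 0 + 1 + 0 + 0 + 0 + 2 + 0 + 0 + 0 = 3
Shortfall: 45 − 3 = 42

42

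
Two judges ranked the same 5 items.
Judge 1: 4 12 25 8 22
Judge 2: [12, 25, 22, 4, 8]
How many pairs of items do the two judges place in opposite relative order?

4

Assign each item its position (1..5) in the first ordering, then rewrite the second ordering as that position sequence:
positions: 4→1, 12→2, 25→3, 8→4, 22→5
second ordering as positions: [2, 3, 5, 1, 4]
Discordant pairs = inversions in this position sequence.
2: 1 → 1
3: 1 → 1
5: 1, 4 → 2
1: 0
4: 0
Total: 1 + 1 + 2 + 0 + 0 = 4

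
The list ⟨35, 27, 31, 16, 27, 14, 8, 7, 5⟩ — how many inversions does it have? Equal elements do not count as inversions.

33

Count, for each position, how many later elements it exceeds:
35 → 27, 31, 16, 27, 14, 8, 7, 5 → 8
27 → 16, 14, 8, 7, 5 → 5
31 → 16, 27, 14, 8, 7, 5 → 6
16 → 14, 8, 7, 5 → 4
27 → 14, 8, 7, 5 → 4
14 → 8, 7, 5 → 3
8 → 7, 5 → 2
7 → 5 → 1
5 → none → 0
Sum: 8 + 5 + 6 + 4 + 4 + 3 + 2 + 1 + 0 = 33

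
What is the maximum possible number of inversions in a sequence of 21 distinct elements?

A reversed (strictly descending) arrangement makes every pair an inversion, giving C(21, 2) inversions.
C(21, 2) = 21·20/2 = 210

210 inversions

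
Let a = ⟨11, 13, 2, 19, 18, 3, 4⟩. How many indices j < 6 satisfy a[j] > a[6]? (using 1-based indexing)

The element at index 6 is 3.
Elements before it: 11, 13, 2, 19, 18
Those larger than 3: 11, 13, 19, 18

4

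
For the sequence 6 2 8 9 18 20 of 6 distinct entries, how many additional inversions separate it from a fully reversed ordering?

14

Maximum inversions for 6 distinct elements is C(6, 2) = 6·5/2 = 15.
Current inversions — for each element, count later smaller elements:
6: 1
2: 0
8: 0
9: 0
18: 0
20: 0
Current total: 1 + 0 + 0 + 0 + 0 + 0 = 1
Shortfall: 15 − 1 = 14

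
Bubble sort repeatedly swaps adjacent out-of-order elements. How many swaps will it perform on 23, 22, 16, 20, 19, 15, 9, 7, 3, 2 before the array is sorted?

Swaps: 43

Each adjacent swap fixes exactly one inversion, so the minimum swap count equals the number of inversions.
Count inversions — for each element, later elements that are smaller:
23: 22, 16, 20, 19, 15, 9, 7, 3, 2 → 9
22: 16, 20, 19, 15, 9, 7, 3, 2 → 8
16: 15, 9, 7, 3, 2 → 5
20: 19, 15, 9, 7, 3, 2 → 6
19: 15, 9, 7, 3, 2 → 5
15: 9, 7, 3, 2 → 4
9: 7, 3, 2 → 3
7: 3, 2 → 2
3: 2 → 1
2: none → 0
Total inversions: 9 + 8 + 5 + 6 + 5 + 4 + 3 + 2 + 1 + 0 = 43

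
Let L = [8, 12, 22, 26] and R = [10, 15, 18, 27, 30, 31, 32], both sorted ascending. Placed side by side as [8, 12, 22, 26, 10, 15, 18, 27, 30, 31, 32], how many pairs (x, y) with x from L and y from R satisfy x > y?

Cross-inversions: 7

For each element r of the right run, count left-run elements greater than r:
r = 10: 12, 22, 26 → 3
r = 15: 22, 26 → 2
r = 18: 22, 26 → 2
r = 27: none → 0
r = 30: none → 0
r = 31: none → 0
r = 32: none → 0
Cross-inversions: 3 + 2 + 2 + 0 + 0 + 0 + 0 = 7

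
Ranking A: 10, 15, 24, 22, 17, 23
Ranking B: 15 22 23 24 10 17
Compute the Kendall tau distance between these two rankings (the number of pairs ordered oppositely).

Assign each item its position (1..6) in the first ordering, then rewrite the second ordering as that position sequence:
positions: 10→1, 15→2, 24→3, 22→4, 17→5, 23→6
second ordering as positions: [2, 4, 6, 3, 1, 5]
Discordant pairs = inversions in this position sequence.
2: 1 → 1
4: 3, 1 → 2
6: 3, 1, 5 → 3
3: 1 → 1
1: 0
5: 0
Total: 1 + 2 + 3 + 1 + 0 + 0 = 7

7 discordant pairs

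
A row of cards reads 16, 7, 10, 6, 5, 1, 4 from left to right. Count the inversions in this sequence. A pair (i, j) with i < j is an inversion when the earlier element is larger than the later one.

Element-by-element contributions:
16 → 7, 10, 6, 5, 1, 4 → 6
7 → 6, 5, 1, 4 → 4
10 → 6, 5, 1, 4 → 4
6 → 5, 1, 4 → 3
5 → 1, 4 → 2
1 → none → 0
4 → none → 0
Sum: 6 + 4 + 4 + 3 + 2 + 0 + 0 = 19

19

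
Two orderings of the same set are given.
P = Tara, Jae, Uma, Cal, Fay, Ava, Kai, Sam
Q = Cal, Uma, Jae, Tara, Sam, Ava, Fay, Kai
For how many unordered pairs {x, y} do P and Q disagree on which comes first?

10

Assign each item its position (1..8) in the first ordering, then rewrite the second ordering as that position sequence:
positions: Tara→1, Jae→2, Uma→3, Cal→4, Fay→5, Ava→6, Kai→7, Sam→8
second ordering as positions: [4, 3, 2, 1, 8, 6, 5, 7]
Discordant pairs = inversions in this position sequence.
4: 3, 2, 1 → 3
3: 2, 1 → 2
2: 1 → 1
1: 0
8: 6, 5, 7 → 3
6: 5 → 1
5: 0
7: 0
Total: 3 + 2 + 1 + 0 + 3 + 1 + 0 + 0 = 10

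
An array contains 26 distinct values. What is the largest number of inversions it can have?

325 inversions

A reversed (strictly descending) arrangement makes every pair an inversion, giving C(26, 2) inversions.
C(26, 2) = 26·25/2 = 325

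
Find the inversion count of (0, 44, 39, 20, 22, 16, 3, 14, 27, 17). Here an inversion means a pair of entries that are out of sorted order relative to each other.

Element-by-element contributions:
0 → none → 0
44 → 39, 20, 22, 16, 3, 14, 27, 17 → 8
39 → 20, 22, 16, 3, 14, 27, 17 → 7
20 → 16, 3, 14, 17 → 4
22 → 16, 3, 14, 17 → 4
16 → 3, 14 → 2
3 → none → 0
14 → none → 0
27 → 17 → 1
17 → none → 0
Sum: 0 + 8 + 7 + 4 + 4 + 2 + 0 + 0 + 1 + 0 = 26

26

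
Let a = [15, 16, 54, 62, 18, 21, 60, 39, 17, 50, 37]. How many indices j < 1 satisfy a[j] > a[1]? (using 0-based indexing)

0 such elements

The element at index 1 is 16.
Elements before it: 15
None of them are larger than 16.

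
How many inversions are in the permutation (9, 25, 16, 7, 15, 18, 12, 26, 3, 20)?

For each element, count later entries that are smaller:
9: 2
25: 7
16: 4
7: 1
15: 2
18: 2
12: 1
26: 2
3: 0
20: 0
Sum: 2 + 7 + 4 + 1 + 2 + 2 + 1 + 2 + 0 + 0 = 21

21 inversions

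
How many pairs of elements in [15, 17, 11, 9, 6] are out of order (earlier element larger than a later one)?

9

Listing every pair i<j with a[i]>a[j] (using 0-based positions):
(0,2): 15 > 11
(0,3): 15 > 9
(0,4): 15 > 6
(1,2): 17 > 11
(1,3): 17 > 9
(1,4): 17 > 6
(2,3): 11 > 9
(2,4): 11 > 6
(3,4): 9 > 6
That's 9 pairs.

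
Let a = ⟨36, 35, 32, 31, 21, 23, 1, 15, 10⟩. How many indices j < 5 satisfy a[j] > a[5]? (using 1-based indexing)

4

The element at index 5 is 21.
Elements before it: 36, 35, 32, 31
Those larger than 21: 36, 35, 32, 31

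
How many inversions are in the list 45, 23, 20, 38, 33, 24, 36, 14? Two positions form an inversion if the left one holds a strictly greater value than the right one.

18 out-of-order pairs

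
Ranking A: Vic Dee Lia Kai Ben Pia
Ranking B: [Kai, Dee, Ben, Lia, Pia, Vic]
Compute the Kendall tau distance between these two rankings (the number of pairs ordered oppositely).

Discordant pairs: 8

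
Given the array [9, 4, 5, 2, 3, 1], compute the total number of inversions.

Sweep left to right; for each value list the smaller values that follow it:
9 → 4, 5, 2, 3, 1 → 5
4 → 2, 3, 1 → 3
5 → 2, 3, 1 → 3
2 → 1 → 1
3 → 1 → 1
1 → none → 0
Sum: 5 + 3 + 3 + 1 + 1 + 0 = 13

Out-of-order pairs: 13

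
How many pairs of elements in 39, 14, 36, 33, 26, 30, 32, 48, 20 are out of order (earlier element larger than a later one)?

For each element, count later entries that are smaller:
39 → 14, 36, 33, 26, 30, 32, 20 → 7
14 → none → 0
36 → 33, 26, 30, 32, 20 → 5
33 → 26, 30, 32, 20 → 4
26 → 20 → 1
30 → 20 → 1
32 → 20 → 1
48 → 20 → 1
20 → none → 0
Sum: 7 + 0 + 5 + 4 + 1 + 1 + 1 + 1 + 0 = 20

Inversions: 20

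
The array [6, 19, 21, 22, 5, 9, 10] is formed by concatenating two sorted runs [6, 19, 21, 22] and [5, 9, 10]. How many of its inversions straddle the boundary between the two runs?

For each element r of the right run, count left-run elements greater than r:
r = 5: 6, 19, 21, 22 → 4
r = 9: 19, 21, 22 → 3
r = 10: 19, 21, 22 → 3
Cross-inversions: 4 + 3 + 3 = 10

There are 10 split inversions.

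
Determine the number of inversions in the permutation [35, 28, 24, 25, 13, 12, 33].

15 inversions

Sweep left to right; for each value list the smaller values that follow it:
35 → 28, 24, 25, 13, 12, 33 → 6
28 → 24, 25, 13, 12 → 4
24 → 13, 12 → 2
25 → 13, 12 → 2
13 → 12 → 1
12 → none → 0
33 → none → 0
Sum: 6 + 4 + 2 + 2 + 1 + 0 + 0 = 15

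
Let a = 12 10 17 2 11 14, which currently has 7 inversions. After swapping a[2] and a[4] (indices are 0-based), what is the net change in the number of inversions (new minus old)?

Positions 2 and 4 hold 17 and 11; after swapping, the array is [12, 10, 11, 2, 17, 14].
Sweep left to right; for each value list the smaller values that follow it:
12: 3
10: 1
11: 1
2: 0
17: 1
14: 0
Sum: 3 + 1 + 1 + 0 + 1 + 0 = 6
Change: 6 − 7 = -1

-1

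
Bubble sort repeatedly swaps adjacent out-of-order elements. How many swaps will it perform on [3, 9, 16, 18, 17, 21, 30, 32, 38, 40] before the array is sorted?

The minimum number of adjacent swaps to sort an array equals its inversion count, since every such swap removes exactly one inversion.
Count inversions — for each element, later elements that are smaller:
3: none → 0
9: none → 0
16: none → 0
18: 17 → 1
17: none → 0
21: none → 0
30: none → 0
32: none → 0
38: none → 0
40: none → 0
Total inversions: 0 + 0 + 0 + 1 + 0 + 0 + 0 + 0 + 0 + 0 = 1

1 swap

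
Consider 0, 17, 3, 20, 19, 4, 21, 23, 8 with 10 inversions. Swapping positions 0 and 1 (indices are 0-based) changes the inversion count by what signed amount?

+1

Positions 0 and 1 hold 0 and 17; after swapping, the array is [17, 0, 3, 20, 19, 4, 21, 23, 8].
Element-by-element contributions:
17 → 0, 3, 4, 8 → 4
0 → none → 0
3 → none → 0
20 → 19, 4, 8 → 3
19 → 4, 8 → 2
4 → none → 0
21 → 8 → 1
23 → 8 → 1
8 → none → 0
Sum: 4 + 0 + 0 + 3 + 2 + 0 + 1 + 1 + 0 = 11
Change: 11 − 10 = +1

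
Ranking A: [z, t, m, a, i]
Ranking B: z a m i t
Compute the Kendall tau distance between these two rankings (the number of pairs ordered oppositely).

4

Assign each item its position (1..5) in the first ordering, then rewrite the second ordering as that position sequence:
positions: z→1, t→2, m→3, a→4, i→5
second ordering as positions: [1, 4, 3, 5, 2]
Discordant pairs = inversions in this position sequence.
1: 0
4: 3, 2 → 2
3: 2 → 1
5: 2 → 1
2: 0
Total: 0 + 2 + 1 + 1 + 0 = 4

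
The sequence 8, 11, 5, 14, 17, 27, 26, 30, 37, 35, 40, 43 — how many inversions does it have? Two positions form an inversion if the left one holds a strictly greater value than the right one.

4 inversions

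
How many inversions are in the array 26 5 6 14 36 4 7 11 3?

22

For each element, count later entries that are smaller:
26 → 5, 6, 14, 4, 7, 11, 3 → 7
5 → 4, 3 → 2
6 → 4, 3 → 2
14 → 4, 7, 11, 3 → 4
36 → 4, 7, 11, 3 → 4
4 → 3 → 1
7 → 3 → 1
11 → 3 → 1
3 → none → 0
Sum: 7 + 2 + 2 + 4 + 4 + 1 + 1 + 1 + 0 = 22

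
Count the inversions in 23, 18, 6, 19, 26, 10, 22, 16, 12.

21

For each element, count later entries that are smaller:
23: 7
18: 4
6: 0
19: 3
26: 4
10: 0
22: 2
16: 1
12: 0
Sum: 7 + 4 + 0 + 3 + 4 + 0 + 2 + 1 + 0 = 21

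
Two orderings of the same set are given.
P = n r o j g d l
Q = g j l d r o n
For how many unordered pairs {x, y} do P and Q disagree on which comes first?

Assign each item its position (1..7) in the first ordering, then rewrite the second ordering as that position sequence:
positions: n→1, r→2, o→3, j→4, g→5, d→6, l→7
second ordering as positions: [5, 4, 7, 6, 2, 3, 1]
Discordant pairs = inversions in this position sequence.
5: 4, 2, 3, 1 → 4
4: 2, 3, 1 → 3
7: 6, 2, 3, 1 → 4
6: 2, 3, 1 → 3
2: 1 → 1
3: 1 → 1
1: 0
Total: 4 + 3 + 4 + 3 + 1 + 1 + 0 = 16

16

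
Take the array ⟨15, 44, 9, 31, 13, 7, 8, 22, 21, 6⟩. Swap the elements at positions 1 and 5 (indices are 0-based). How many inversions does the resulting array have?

23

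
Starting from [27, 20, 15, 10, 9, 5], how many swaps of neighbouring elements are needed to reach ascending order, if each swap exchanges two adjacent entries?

15

Each adjacent swap fixes exactly one inversion, so the minimum swap count equals the number of inversions.
Count inversions — for each element, later elements that are smaller:
27: 20, 15, 10, 9, 5 → 5
20: 15, 10, 9, 5 → 4
15: 10, 9, 5 → 3
10: 9, 5 → 2
9: 5 → 1
5: none → 0
Total inversions: 5 + 4 + 3 + 2 + 1 + 0 = 15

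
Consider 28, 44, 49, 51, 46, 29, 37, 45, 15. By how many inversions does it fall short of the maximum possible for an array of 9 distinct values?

15

Maximum inversions for 9 distinct elements is C(9, 2) = 9·8/2 = 36.
Current inversions — for each element, count later smaller elements:
28: 1
44: 3
49: 5
51: 5
46: 4
29: 1
37: 1
45: 1
15: 0
Current total: 1 + 3 + 5 + 5 + 4 + 1 + 1 + 1 + 0 = 21
Shortfall: 36 − 21 = 15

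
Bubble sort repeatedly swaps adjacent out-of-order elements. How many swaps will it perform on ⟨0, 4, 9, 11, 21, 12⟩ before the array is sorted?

1

The minimum number of adjacent swaps to sort an array equals its inversion count, since every such swap removes exactly one inversion.
Count inversions — for each element, later elements that are smaller:
0: none → 0
4: none → 0
9: none → 0
11: none → 0
21: 12 → 1
12: none → 0
Total inversions: 0 + 0 + 0 + 0 + 1 + 0 = 1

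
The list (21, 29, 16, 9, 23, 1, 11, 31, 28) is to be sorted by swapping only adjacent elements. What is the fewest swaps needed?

17

The minimum number of adjacent swaps to sort an array equals its inversion count, since every such swap removes exactly one inversion.
Count inversions — for each element, later elements that are smaller:
21: 16, 9, 1, 11 → 4
29: 16, 9, 23, 1, 11, 28 → 6
16: 9, 1, 11 → 3
9: 1 → 1
23: 1, 11 → 2
1: none → 0
11: none → 0
31: 28 → 1
28: none → 0
Total inversions: 4 + 6 + 3 + 1 + 2 + 0 + 0 + 1 + 0 = 17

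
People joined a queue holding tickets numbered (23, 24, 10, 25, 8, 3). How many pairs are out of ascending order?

Inversions: 11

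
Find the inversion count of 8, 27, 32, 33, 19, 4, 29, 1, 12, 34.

22

Count, for each position, how many later elements it exceeds:
8 → 4, 1 → 2
27 → 19, 4, 1, 12 → 4
32 → 19, 4, 29, 1, 12 → 5
33 → 19, 4, 29, 1, 12 → 5
19 → 4, 1, 12 → 3
4 → 1 → 1
29 → 1, 12 → 2
1 → none → 0
12 → none → 0
34 → none → 0
Sum: 2 + 4 + 5 + 5 + 3 + 1 + 2 + 0 + 0 + 0 = 22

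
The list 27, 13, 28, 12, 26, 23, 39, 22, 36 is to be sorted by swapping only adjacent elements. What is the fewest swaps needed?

Minimum adjacent swaps = number of inversions (each swap of adjacent out-of-order elements removes one inversion and no swap can remove more).
Count inversions — for each element, later elements that are smaller:
27: 13, 12, 26, 23, 22 → 5
13: 12 → 1
28: 12, 26, 23, 22 → 4
12: none → 0
26: 23, 22 → 2
23: 22 → 1
39: 22, 36 → 2
22: none → 0
36: none → 0
Total inversions: 5 + 1 + 4 + 0 + 2 + 1 + 2 + 0 + 0 = 15

Swaps: 15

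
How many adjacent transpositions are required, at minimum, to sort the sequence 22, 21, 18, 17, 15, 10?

Each adjacent swap fixes exactly one inversion, so the minimum swap count equals the number of inversions.
Count inversions — for each element, later elements that are smaller:
22: 21, 18, 17, 15, 10 → 5
21: 18, 17, 15, 10 → 4
18: 17, 15, 10 → 3
17: 15, 10 → 2
15: 10 → 1
10: none → 0
Total inversions: 5 + 4 + 3 + 2 + 1 + 0 = 15

15 swaps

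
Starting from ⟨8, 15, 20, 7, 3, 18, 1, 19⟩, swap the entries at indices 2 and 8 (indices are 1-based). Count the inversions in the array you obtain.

There are 18 inversions.

Positions 2 and 8 hold 15 and 19; after swapping, the array is [8, 19, 20, 7, 3, 18, 1, 15].
For each element, count later entries that are smaller:
8 → 7, 3, 1 → 3
19 → 7, 3, 18, 1, 15 → 5
20 → 7, 3, 18, 1, 15 → 5
7 → 3, 1 → 2
3 → 1 → 1
18 → 1, 15 → 2
1 → none → 0
15 → none → 0
Sum: 3 + 5 + 5 + 2 + 1 + 2 + 0 + 0 = 18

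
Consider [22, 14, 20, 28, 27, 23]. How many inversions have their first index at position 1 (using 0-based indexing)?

0

The element at index 1 is 14.
Elements after it: 20, 28, 27, 23
None of them are smaller than 14.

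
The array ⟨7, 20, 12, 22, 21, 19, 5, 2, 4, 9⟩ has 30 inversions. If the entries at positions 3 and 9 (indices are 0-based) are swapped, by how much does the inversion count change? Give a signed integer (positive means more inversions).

-5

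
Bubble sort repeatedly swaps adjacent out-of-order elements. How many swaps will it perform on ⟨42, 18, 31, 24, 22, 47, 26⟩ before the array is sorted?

The minimum number of adjacent swaps to sort an array equals its inversion count, since every such swap removes exactly one inversion.
Count inversions — for each element, later elements that are smaller:
42: 18, 31, 24, 22, 26 → 5
18: none → 0
31: 24, 22, 26 → 3
24: 22 → 1
22: none → 0
47: 26 → 1
26: none → 0
Total inversions: 5 + 0 + 3 + 1 + 0 + 1 + 0 = 10

There are 10 swaps.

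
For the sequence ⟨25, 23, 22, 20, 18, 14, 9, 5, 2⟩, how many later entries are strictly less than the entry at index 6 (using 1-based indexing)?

The element at index 6 is 14.
Elements after it: 9, 5, 2
Those smaller than 14: 9, 5, 2

3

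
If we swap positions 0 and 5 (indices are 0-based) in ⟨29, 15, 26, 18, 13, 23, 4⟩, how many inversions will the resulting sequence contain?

13

Positions 0 and 5 hold 29 and 23; after swapping, the array is [23, 15, 26, 18, 13, 29, 4].
Sweep left to right; for each value list the smaller values that follow it:
23 → 15, 18, 13, 4 → 4
15 → 13, 4 → 2
26 → 18, 13, 4 → 3
18 → 13, 4 → 2
13 → 4 → 1
29 → 4 → 1
4 → none → 0
Sum: 4 + 2 + 3 + 2 + 1 + 1 + 0 = 13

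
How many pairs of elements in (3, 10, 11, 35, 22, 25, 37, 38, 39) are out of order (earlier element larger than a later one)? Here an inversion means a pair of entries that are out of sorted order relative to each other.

2

For each element, count later entries that are smaller:
3 → none → 0
10 → none → 0
11 → none → 0
35 → 22, 25 → 2
22 → none → 0
25 → none → 0
37 → none → 0
38 → none → 0
39 → none → 0
Sum: 0 + 0 + 0 + 2 + 0 + 0 + 0 + 0 + 0 = 2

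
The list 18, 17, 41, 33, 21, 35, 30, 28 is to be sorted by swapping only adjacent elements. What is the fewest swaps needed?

12

Minimum adjacent swaps = number of inversions (each swap of adjacent out-of-order elements removes one inversion and no swap can remove more).
Count inversions — for each element, later elements that are smaller:
18: 17 → 1
17: none → 0
41: 33, 21, 35, 30, 28 → 5
33: 21, 30, 28 → 3
21: none → 0
35: 30, 28 → 2
30: 28 → 1
28: none → 0
Total inversions: 1 + 0 + 5 + 3 + 0 + 2 + 1 + 0 = 12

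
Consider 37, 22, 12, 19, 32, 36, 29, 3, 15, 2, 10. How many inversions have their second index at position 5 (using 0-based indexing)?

1

The element at index 5 is 36.
Elements before it: 37, 22, 12, 19, 32
Those larger than 36: 37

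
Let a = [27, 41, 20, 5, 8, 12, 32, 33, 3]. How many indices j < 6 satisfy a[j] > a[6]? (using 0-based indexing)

The element at index 6 is 32.
Elements before it: 27, 41, 20, 5, 8, 12
Those larger than 32: 41

1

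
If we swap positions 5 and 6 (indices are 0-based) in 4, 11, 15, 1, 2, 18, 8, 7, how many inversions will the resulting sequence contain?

There are 12 inversions.

Positions 5 and 6 hold 18 and 8; after swapping, the array is [4, 11, 15, 1, 2, 8, 18, 7].
Sweep left to right; for each value list the smaller values that follow it:
4: 2
11: 4
15: 4
1: 0
2: 0
8: 1
18: 1
7: 0
Sum: 2 + 4 + 4 + 0 + 0 + 1 + 1 + 0 = 12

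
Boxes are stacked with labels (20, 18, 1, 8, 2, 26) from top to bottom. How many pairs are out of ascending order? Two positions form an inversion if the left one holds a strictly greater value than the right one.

Inversions: 8

Inversion pairs (indices are 0-based):
(0,1): 20 > 18
(0,2): 20 > 1
(0,3): 20 > 8
(0,4): 20 > 2
(1,2): 18 > 1
(1,3): 18 > 8
(1,4): 18 > 2
(3,4): 8 > 2
That's 8 pairs.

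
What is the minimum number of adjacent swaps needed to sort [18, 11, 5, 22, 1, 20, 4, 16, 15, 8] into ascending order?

26

The minimum number of adjacent swaps to sort an array equals its inversion count, since every such swap removes exactly one inversion.
Count inversions — for each element, later elements that are smaller:
18: 11, 5, 1, 4, 16, 15, 8 → 7
11: 5, 1, 4, 8 → 4
5: 1, 4 → 2
22: 1, 20, 4, 16, 15, 8 → 6
1: none → 0
20: 4, 16, 15, 8 → 4
4: none → 0
16: 15, 8 → 2
15: 8 → 1
8: none → 0
Total inversions: 7 + 4 + 2 + 6 + 0 + 4 + 0 + 2 + 1 + 0 = 26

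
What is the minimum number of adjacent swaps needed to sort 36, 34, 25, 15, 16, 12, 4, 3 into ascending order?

Each adjacent swap fixes exactly one inversion, so the minimum swap count equals the number of inversions.
Count inversions — for each element, later elements that are smaller:
36: 34, 25, 15, 16, 12, 4, 3 → 7
34: 25, 15, 16, 12, 4, 3 → 6
25: 15, 16, 12, 4, 3 → 5
15: 12, 4, 3 → 3
16: 12, 4, 3 → 3
12: 4, 3 → 2
4: 3 → 1
3: none → 0
Total inversions: 7 + 6 + 5 + 3 + 3 + 2 + 1 + 0 = 27

27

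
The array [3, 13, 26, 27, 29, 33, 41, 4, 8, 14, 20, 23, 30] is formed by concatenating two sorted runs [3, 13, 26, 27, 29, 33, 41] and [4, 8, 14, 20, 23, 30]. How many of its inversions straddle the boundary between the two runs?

Take each right-half value and tally the left-half values above it:
r = 4: 13, 26, 27, 29, 33, 41 → 6
r = 8: 13, 26, 27, 29, 33, 41 → 6
r = 14: 26, 27, 29, 33, 41 → 5
r = 20: 26, 27, 29, 33, 41 → 5
r = 23: 26, 27, 29, 33, 41 → 5
r = 30: 33, 41 → 2
Cross-inversions: 6 + 6 + 5 + 5 + 5 + 2 = 29

29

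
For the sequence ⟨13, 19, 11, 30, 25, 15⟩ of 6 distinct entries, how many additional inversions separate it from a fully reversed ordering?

9 inversions short

Maximum inversions for 6 distinct elements is C(6, 2) = 6·5/2 = 15.
Current inversions — for each element, count later smaller elements:
13: 1
19: 2
11: 0
30: 2
25: 1
15: 0
Current total: 1 + 2 + 0 + 2 + 1 + 0 = 6
Shortfall: 15 − 6 = 9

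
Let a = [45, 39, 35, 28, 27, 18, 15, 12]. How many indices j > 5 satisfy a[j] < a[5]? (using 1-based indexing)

3 such elements

The element at index 5 is 27.
Elements after it: 18, 15, 12
Those smaller than 27: 18, 15, 12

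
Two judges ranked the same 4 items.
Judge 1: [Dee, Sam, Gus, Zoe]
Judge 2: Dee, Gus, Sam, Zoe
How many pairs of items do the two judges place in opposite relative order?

Assign each item its position (1..4) in the first ordering, then rewrite the second ordering as that position sequence:
positions: Dee→1, Sam→2, Gus→3, Zoe→4
second ordering as positions: [1, 3, 2, 4]
Discordant pairs = inversions in this position sequence.
1: 0
3: 2 → 1
2: 0
4: 0
Total: 0 + 1 + 0 + 0 = 1

1 discordant pair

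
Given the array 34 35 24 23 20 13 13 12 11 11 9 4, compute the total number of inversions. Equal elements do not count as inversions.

63

For each element, count later entries that are smaller:
34 → 24, 23, 20, 13, 13, 12, 11, 11, 9, 4 → 10
35 → 24, 23, 20, 13, 13, 12, 11, 11, 9, 4 → 10
24 → 23, 20, 13, 13, 12, 11, 11, 9, 4 → 9
23 → 20, 13, 13, 12, 11, 11, 9, 4 → 8
20 → 13, 13, 12, 11, 11, 9, 4 → 7
13 → 12, 11, 11, 9, 4 → 5
13 → 12, 11, 11, 9, 4 → 5
12 → 11, 11, 9, 4 → 4
11 → 9, 4 → 2
11 → 9, 4 → 2
9 → 4 → 1
4 → none → 0
Sum: 10 + 10 + 9 + 8 + 7 + 5 + 5 + 4 + 2 + 2 + 1 + 0 = 63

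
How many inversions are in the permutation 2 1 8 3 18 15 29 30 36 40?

3

For each element, count later entries that are smaller:
2: 1
1: 0
8: 1
3: 0
18: 1
15: 0
29: 0
30: 0
36: 0
40: 0
Sum: 1 + 0 + 1 + 0 + 1 + 0 + 0 + 0 + 0 + 0 = 3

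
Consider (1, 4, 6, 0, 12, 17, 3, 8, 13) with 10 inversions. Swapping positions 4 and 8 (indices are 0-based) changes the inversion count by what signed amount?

+1

Positions 4 and 8 hold 12 and 13; after swapping, the array is [1, 4, 6, 0, 13, 17, 3, 8, 12].
Count, for each position, how many later elements it exceeds:
1 → 0 → 1
4 → 0, 3 → 2
6 → 0, 3 → 2
0 → none → 0
13 → 3, 8, 12 → 3
17 → 3, 8, 12 → 3
3 → none → 0
8 → none → 0
12 → none → 0
Sum: 1 + 2 + 2 + 0 + 3 + 3 + 0 + 0 + 0 = 11
Change: 11 − 10 = +1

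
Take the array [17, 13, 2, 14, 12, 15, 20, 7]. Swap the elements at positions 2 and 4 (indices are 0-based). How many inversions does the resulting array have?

15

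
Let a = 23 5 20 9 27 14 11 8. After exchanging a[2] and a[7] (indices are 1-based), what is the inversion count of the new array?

20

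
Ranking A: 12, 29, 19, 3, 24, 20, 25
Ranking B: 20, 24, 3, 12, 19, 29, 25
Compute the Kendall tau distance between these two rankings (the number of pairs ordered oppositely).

13

Assign each item its position (1..7) in the first ordering, then rewrite the second ordering as that position sequence:
positions: 12→1, 29→2, 19→3, 3→4, 24→5, 20→6, 25→7
second ordering as positions: [6, 5, 4, 1, 3, 2, 7]
Discordant pairs = inversions in this position sequence.
6: 5, 4, 1, 3, 2 → 5
5: 4, 1, 3, 2 → 4
4: 1, 3, 2 → 3
1: 0
3: 2 → 1
2: 0
7: 0
Total: 5 + 4 + 3 + 0 + 1 + 0 + 0 = 13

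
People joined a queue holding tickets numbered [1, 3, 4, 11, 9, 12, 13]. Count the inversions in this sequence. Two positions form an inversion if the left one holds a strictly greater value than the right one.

Count, for each position, how many later elements it exceeds:
1: 0
3: 0
4: 0
11: 1
9: 0
12: 0
13: 0
Sum: 0 + 0 + 0 + 1 + 0 + 0 + 0 = 1

1 inversion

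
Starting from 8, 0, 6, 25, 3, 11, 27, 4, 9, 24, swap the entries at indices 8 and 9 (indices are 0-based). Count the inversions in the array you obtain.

17

Positions 8 and 9 hold 9 and 24; after swapping, the array is [8, 0, 6, 25, 3, 11, 27, 4, 24, 9].
Element-by-element contributions:
8 → 0, 6, 3, 4 → 4
0 → none → 0
6 → 3, 4 → 2
25 → 3, 11, 4, 24, 9 → 5
3 → none → 0
11 → 4, 9 → 2
27 → 4, 24, 9 → 3
4 → none → 0
24 → 9 → 1
9 → none → 0
Sum: 4 + 0 + 2 + 5 + 0 + 2 + 3 + 0 + 1 + 0 = 17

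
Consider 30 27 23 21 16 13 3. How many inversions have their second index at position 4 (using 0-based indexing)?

4

The element at index 4 is 16.
Elements before it: 30, 27, 23, 21
Those larger than 16: 30, 27, 23, 21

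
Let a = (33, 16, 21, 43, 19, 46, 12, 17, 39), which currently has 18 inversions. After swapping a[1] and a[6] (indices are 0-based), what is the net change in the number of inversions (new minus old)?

Positions 1 and 6 hold 16 and 12; after swapping, the array is [33, 12, 21, 43, 19, 46, 16, 17, 39].
Element-by-element contributions:
33: 5
12: 0
21: 3
43: 4
19: 2
46: 3
16: 0
17: 0
39: 0
Sum: 5 + 0 + 3 + 4 + 2 + 3 + 0 + 0 + 0 = 17
Change: 17 − 18 = -1

-1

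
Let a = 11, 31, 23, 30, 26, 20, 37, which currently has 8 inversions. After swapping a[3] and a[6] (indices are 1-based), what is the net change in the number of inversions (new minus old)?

Positions 3 and 6 hold 23 and 20; after swapping, the array is [11, 31, 20, 30, 26, 23, 37].
Element-by-element contributions:
11 → none → 0
31 → 20, 30, 26, 23 → 4
20 → none → 0
30 → 26, 23 → 2
26 → 23 → 1
23 → none → 0
37 → none → 0
Sum: 0 + 4 + 0 + 2 + 1 + 0 + 0 = 7
Change: 7 − 8 = -1

-1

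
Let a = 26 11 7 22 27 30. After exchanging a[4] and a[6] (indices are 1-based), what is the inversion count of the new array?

7 inversions

Positions 4 and 6 hold 22 and 30; after swapping, the array is [26, 11, 7, 30, 27, 22].
Count, for each position, how many later elements it exceeds:
26 → 11, 7, 22 → 3
11 → 7 → 1
7 → none → 0
30 → 27, 22 → 2
27 → 22 → 1
22 → none → 0
Sum: 3 + 1 + 0 + 2 + 1 + 0 = 7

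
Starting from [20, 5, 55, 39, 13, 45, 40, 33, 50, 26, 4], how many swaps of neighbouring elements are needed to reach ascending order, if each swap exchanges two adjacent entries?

Minimum adjacent swaps = number of inversions (each swap of adjacent out-of-order elements removes one inversion and no swap can remove more).
Count inversions — for each element, later elements that are smaller:
20: 5, 13, 4 → 3
5: 4 → 1
55: 39, 13, 45, 40, 33, 50, 26, 4 → 8
39: 13, 33, 26, 4 → 4
13: 4 → 1
45: 40, 33, 26, 4 → 4
40: 33, 26, 4 → 3
33: 26, 4 → 2
50: 26, 4 → 2
26: 4 → 1
4: none → 0
Total inversions: 3 + 1 + 8 + 4 + 1 + 4 + 3 + 2 + 2 + 1 + 0 = 29

29 swaps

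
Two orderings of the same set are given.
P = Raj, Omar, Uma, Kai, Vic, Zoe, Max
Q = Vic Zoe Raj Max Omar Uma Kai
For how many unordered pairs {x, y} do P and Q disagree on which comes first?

11 disagreeing pairs

Assign each item its position (1..7) in the first ordering, then rewrite the second ordering as that position sequence:
positions: Raj→1, Omar→2, Uma→3, Kai→4, Vic→5, Zoe→6, Max→7
second ordering as positions: [5, 6, 1, 7, 2, 3, 4]
Discordant pairs = inversions in this position sequence.
5: 1, 2, 3, 4 → 4
6: 1, 2, 3, 4 → 4
1: 0
7: 2, 3, 4 → 3
2: 0
3: 0
4: 0
Total: 4 + 4 + 0 + 3 + 0 + 0 + 0 = 11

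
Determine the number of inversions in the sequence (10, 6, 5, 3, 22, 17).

7 inversions

For each element, count later entries that are smaller:
10: 3
6: 2
5: 1
3: 0
22: 1
17: 0
Sum: 3 + 2 + 1 + 0 + 1 + 0 = 7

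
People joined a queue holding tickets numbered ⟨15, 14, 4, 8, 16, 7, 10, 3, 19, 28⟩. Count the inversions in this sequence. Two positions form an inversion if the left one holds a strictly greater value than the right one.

Sweep left to right; for each value list the smaller values that follow it:
15: 6
14: 5
4: 1
8: 2
16: 3
7: 1
10: 1
3: 0
19: 0
28: 0
Sum: 6 + 5 + 1 + 2 + 3 + 1 + 1 + 0 + 0 + 0 = 19

There are 19 out-of-order pairs.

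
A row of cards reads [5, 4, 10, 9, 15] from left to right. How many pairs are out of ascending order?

For each element, count later entries that are smaller:
5 → 4 → 1
4 → none → 0
10 → 9 → 1
9 → none → 0
15 → none → 0
Sum: 1 + 0 + 1 + 0 + 0 = 2

2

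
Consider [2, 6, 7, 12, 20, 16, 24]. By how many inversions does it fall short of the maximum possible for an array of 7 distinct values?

Maximum inversions for 7 distinct elements is C(7, 2) = 7·6/2 = 21.
Current inversions — for each element, count later smaller elements:
2: 0
6: 0
7: 0
12: 0
20: 1
16: 0
24: 0
Current total: 0 + 0 + 0 + 0 + 1 + 0 + 0 = 1
Shortfall: 21 − 1 = 20

20 inversions short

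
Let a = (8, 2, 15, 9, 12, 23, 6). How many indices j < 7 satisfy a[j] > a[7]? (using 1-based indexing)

The element at index 7 is 6.
Elements before it: 8, 2, 15, 9, 12, 23
Those larger than 6: 8, 15, 9, 12, 23

5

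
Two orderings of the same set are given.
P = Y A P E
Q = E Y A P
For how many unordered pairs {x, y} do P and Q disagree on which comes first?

3 disagreeing pairs

Assign each item its position (1..4) in the first ordering, then rewrite the second ordering as that position sequence:
positions: Y→1, A→2, P→3, E→4
second ordering as positions: [4, 1, 2, 3]
Discordant pairs = inversions in this position sequence.
4: 1, 2, 3 → 3
1: 0
2: 0
3: 0
Total: 3 + 0 + 0 + 0 = 3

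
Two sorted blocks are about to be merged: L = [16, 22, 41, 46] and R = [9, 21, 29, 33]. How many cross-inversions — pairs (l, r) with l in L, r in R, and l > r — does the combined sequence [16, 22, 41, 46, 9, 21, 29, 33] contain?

11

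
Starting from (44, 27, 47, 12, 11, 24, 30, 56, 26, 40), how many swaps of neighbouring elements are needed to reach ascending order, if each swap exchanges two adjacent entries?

The minimum number of adjacent swaps to sort an array equals its inversion count, since every such swap removes exactly one inversion.
Count inversions — for each element, later elements that are smaller:
44: 27, 12, 11, 24, 30, 26, 40 → 7
27: 12, 11, 24, 26 → 4
47: 12, 11, 24, 30, 26, 40 → 6
12: 11 → 1
11: none → 0
24: none → 0
30: 26 → 1
56: 26, 40 → 2
26: none → 0
40: none → 0
Total inversions: 7 + 4 + 6 + 1 + 0 + 0 + 1 + 2 + 0 + 0 = 21

There are 21 adjacent swaps.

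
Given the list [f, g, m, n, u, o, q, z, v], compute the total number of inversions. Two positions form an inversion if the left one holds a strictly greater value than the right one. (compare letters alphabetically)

Element-by-element contributions:
f → none → 0
g → none → 0
m → none → 0
n → none → 0
u → o, q → 2
o → none → 0
q → none → 0
z → v → 1
v → none → 0
Sum: 0 + 0 + 0 + 0 + 2 + 0 + 0 + 1 + 0 = 3

3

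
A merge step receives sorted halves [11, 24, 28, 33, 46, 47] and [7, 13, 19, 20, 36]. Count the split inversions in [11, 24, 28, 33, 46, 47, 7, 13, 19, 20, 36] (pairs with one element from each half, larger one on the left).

There are 23 cross-inversions.

Take each right-half value and tally the left-half values above it:
r = 7: 11, 24, 28, 33, 46, 47 → 6
r = 13: 24, 28, 33, 46, 47 → 5
r = 19: 24, 28, 33, 46, 47 → 5
r = 20: 24, 28, 33, 46, 47 → 5
r = 36: 46, 47 → 2
Cross-inversions: 6 + 5 + 5 + 5 + 2 = 23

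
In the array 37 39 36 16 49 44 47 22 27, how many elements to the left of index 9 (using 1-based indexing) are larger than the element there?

6

The element at index 9 is 27.
Elements before it: 37, 39, 36, 16, 49, 44, 47, 22
Those larger than 27: 37, 39, 36, 49, 44, 47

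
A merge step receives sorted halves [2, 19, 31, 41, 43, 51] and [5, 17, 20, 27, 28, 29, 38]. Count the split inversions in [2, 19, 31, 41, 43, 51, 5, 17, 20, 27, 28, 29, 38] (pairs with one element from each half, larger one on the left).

Cross-inversions: 29

For each element r of the right run, count left-run elements greater than r:
r = 5: 19, 31, 41, 43, 51 → 5
r = 17: 19, 31, 41, 43, 51 → 5
r = 20: 31, 41, 43, 51 → 4
r = 27: 31, 41, 43, 51 → 4
r = 28: 31, 41, 43, 51 → 4
r = 29: 31, 41, 43, 51 → 4
r = 38: 41, 43, 51 → 3
Cross-inversions: 5 + 5 + 4 + 4 + 4 + 4 + 3 = 29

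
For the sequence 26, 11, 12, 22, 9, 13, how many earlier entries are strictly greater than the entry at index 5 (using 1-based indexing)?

4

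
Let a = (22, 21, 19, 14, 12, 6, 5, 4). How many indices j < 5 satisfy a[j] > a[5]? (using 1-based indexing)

The element at index 5 is 12.
Elements before it: 22, 21, 19, 14
Those larger than 12: 22, 21, 19, 14

4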